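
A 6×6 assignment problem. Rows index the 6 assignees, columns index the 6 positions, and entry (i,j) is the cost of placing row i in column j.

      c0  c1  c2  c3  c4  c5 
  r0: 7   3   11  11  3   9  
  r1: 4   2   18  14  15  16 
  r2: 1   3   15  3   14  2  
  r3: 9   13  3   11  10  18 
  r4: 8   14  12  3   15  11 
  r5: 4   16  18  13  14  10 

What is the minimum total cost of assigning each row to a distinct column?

optimal assignment: row0→col4 (cost 3), row1→col1 (cost 2), row2→col5 (cost 2), row3→col2 (cost 3), row4→col3 (cost 3), row5→col0 (cost 4)
total = 3 + 2 + 2 + 3 + 3 + 4 = 17

Minimum assignment cost: 17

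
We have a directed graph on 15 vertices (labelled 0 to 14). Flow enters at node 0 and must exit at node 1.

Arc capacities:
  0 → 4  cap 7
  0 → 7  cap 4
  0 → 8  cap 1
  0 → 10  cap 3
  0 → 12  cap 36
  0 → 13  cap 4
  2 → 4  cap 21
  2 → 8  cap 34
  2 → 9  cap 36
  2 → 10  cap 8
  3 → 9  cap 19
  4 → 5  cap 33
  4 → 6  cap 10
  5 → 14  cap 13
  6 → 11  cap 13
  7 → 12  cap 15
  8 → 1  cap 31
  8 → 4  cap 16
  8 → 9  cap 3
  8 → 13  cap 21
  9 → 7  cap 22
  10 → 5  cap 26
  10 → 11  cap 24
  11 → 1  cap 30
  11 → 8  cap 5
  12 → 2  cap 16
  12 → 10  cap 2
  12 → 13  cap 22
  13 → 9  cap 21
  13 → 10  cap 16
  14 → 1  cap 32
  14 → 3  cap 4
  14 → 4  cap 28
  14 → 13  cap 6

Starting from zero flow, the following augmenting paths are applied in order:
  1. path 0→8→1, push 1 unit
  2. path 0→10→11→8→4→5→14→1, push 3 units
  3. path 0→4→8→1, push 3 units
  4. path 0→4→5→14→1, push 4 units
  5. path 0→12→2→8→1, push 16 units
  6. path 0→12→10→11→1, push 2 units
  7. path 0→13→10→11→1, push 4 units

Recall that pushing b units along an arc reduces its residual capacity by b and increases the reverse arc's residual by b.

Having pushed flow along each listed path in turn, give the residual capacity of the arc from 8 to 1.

Residual capacity of (8,1): 11

after path 1 (0→8→1, push 1): res(8,1)=30
after path 2 (0→10→11→8→4→5→14→1, push 3): res(8,1)=30
after path 3 (0→4→8→1, push 3): res(8,1)=27
after path 4 (0→4→5→14→1, push 4): res(8,1)=27
after path 5 (0→12→2→8→1, push 16): res(8,1)=11
after path 6 (0→12→10→11→1, push 2): res(8,1)=11
after path 7 (0→13→10→11→1, push 4): res(8,1)=11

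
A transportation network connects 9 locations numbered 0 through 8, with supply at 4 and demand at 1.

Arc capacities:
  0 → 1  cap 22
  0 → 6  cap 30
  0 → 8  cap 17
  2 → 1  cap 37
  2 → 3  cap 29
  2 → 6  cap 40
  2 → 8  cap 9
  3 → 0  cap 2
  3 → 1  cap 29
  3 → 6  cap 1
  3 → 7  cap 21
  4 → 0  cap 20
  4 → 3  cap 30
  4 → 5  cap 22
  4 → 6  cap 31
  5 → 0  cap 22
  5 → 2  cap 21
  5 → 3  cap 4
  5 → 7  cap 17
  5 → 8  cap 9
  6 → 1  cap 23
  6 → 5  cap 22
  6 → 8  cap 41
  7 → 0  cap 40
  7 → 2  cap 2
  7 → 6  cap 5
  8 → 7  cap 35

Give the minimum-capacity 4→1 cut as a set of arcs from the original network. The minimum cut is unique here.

Min-cut arcs: {(0,1), (3,1), (5,2), (6,1), (7,2)} (total capacity 97)

augment #1: 4→0→1 push 20
augment #2: 4→3→1 push 29
augment #3: 4→6→1 push 23
augment #4: 4→3→0→1 push 1
augment #5: 4→5→0→1 push 1
augment #6: 4→5→2→1 push 21
augment #7: 4→6→5→7→2→1 push 2
max flow = 97; residual-reachable set from 4 gives S-side
cut edges (S→T): {(0,1), (3,1), (5,2), (6,1), (7,2)} total cap 97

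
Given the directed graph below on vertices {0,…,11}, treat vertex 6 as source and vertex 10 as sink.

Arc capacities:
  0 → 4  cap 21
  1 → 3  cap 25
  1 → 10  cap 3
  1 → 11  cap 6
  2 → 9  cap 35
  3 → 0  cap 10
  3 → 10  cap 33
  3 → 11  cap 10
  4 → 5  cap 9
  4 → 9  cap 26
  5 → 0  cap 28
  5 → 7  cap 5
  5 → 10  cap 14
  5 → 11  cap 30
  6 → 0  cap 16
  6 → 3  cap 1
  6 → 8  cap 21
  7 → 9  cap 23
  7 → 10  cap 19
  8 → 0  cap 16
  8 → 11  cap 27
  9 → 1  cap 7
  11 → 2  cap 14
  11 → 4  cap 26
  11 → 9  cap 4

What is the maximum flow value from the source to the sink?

Maximum flow value: 17

augment #1: 6→3→10 bottleneck 1, total now 1
augment #2: 6→0→4→5→10 bottleneck 9, total now 10
augment #3: 6→0→4→9→1→10 bottleneck 3, total now 13
augment #4: 6→0→4→9→1→3→10 bottleneck 4, total now 17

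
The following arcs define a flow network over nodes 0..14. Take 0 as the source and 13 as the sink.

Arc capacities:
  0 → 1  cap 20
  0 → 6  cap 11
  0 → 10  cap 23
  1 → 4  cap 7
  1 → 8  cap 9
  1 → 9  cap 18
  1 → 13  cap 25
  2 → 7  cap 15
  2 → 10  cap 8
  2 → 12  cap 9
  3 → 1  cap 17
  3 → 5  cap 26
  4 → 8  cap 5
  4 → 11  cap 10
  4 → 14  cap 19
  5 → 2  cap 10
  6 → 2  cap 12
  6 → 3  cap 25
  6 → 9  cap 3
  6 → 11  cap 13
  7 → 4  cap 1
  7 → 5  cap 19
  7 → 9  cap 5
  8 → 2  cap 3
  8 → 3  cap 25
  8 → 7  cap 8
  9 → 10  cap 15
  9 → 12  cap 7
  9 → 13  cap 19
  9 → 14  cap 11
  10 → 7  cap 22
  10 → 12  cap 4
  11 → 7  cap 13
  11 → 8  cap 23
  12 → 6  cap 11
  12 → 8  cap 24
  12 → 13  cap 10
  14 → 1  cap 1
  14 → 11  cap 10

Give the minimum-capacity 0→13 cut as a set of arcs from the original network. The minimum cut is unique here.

Min-cut arcs: {(0,1), (0,6), (2,12), (7,4), (7,9), (10,12)} (total capacity 50)

augment #1: 0→1→13 push 20
augment #2: 0→6→9→13 push 3
augment #3: 0→10→12→13 push 4
augment #4: 0→6→2→12→13 push 6
augment #5: 0→6→3→1→13 push 2
augment #6: 0→10→7→9→13 push 5
augment #7: 0→10→7→4→14→1→13 push 1
augment #8: 0→10→7→5→2→6→3→1→13 push 2
augment #9: 0→10→7→5→2→6→3→1→9→13 push 4
augment #10: 0→10→7→5→2→12→6→3→1→9→13 push 3
max flow = 50; residual-reachable set from 0 gives S-side
cut edges (S→T): {(0,1), (0,6), (2,12), (7,4), (7,9), (10,12)} total cap 50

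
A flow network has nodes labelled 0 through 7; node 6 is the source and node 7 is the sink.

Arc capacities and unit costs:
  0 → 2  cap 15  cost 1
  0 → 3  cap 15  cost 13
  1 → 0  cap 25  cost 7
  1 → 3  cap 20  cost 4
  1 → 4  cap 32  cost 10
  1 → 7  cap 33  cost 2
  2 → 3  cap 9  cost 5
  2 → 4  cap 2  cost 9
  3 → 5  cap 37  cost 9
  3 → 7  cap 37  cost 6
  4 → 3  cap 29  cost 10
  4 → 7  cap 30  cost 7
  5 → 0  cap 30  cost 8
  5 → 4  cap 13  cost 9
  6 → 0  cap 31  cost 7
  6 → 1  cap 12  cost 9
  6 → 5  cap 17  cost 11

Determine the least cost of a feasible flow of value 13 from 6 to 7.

shortest-cost path #1: 6→1→7 push 12 @ unit cost 11 (adds 132)
shortest-cost path #2: 6→0→2→3→7 push 1 @ unit cost 19 (adds 19)
total cost = 151

Minimum cost for 13 units: 151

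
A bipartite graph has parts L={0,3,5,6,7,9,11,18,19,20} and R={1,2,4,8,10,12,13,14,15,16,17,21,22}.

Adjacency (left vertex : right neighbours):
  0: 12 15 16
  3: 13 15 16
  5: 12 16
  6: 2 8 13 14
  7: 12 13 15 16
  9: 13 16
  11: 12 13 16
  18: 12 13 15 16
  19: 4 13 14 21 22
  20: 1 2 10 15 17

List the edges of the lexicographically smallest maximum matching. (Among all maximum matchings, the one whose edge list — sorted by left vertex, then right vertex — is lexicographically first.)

|M| = 7 (so the lex-smallest maximum matching has 7 edges)
process left vertices in ascending order; for each, take the smallest-labelled available neighbour that still permits 7 edges overall, or leave it unmatched if none does
lex-smallest matching: {0-12, 3-13, 5-16, 6-2, 7-15, 19-4, 20-1}

Lex-smallest maximum matching: {(0,12), (3,13), (5,16), (6,2), (7,15), (19,4), (20,1)}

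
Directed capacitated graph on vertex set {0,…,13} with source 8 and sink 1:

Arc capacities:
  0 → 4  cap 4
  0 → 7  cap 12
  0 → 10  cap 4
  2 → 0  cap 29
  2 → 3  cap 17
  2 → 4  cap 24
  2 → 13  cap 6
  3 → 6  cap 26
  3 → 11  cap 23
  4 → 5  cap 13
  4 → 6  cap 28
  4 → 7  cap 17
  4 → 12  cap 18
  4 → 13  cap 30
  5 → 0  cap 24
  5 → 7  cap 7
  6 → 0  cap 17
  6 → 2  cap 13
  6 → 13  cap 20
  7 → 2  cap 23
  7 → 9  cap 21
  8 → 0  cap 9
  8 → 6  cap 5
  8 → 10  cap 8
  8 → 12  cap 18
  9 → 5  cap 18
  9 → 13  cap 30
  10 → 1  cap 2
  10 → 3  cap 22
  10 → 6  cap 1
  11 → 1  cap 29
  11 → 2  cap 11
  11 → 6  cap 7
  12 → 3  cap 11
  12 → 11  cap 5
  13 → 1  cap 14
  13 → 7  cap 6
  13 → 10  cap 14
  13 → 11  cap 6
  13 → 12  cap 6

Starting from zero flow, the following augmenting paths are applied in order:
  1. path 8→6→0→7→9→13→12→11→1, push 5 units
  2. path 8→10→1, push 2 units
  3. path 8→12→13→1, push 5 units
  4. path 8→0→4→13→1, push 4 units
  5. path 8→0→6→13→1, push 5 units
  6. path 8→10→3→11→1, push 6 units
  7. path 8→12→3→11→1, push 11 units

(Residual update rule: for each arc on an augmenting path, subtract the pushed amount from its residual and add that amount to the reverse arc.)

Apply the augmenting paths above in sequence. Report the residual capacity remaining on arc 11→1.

Residual capacity of (11,1): 7

after path 1 (8→6→0→7→9→13→12→11→1, push 5): res(11,1)=24
after path 2 (8→10→1, push 2): res(11,1)=24
after path 3 (8→12→13→1, push 5): res(11,1)=24
after path 4 (8→0→4→13→1, push 4): res(11,1)=24
after path 5 (8→0→6→13→1, push 5): res(11,1)=24
after path 6 (8→10→3→11→1, push 6): res(11,1)=18
after path 7 (8→12→3→11→1, push 11): res(11,1)=7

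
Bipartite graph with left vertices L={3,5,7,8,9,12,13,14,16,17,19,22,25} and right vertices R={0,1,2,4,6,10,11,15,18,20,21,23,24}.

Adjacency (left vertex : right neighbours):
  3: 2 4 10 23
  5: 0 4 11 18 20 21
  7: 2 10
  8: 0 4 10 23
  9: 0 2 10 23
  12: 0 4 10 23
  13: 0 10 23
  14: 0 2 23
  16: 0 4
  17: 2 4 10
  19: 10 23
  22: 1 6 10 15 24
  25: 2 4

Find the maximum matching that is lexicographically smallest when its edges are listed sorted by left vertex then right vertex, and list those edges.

Lex-smallest maximum matching: {(3,2), (5,11), (7,10), (8,0), (9,23), (12,4), (22,1)}

|M| = 7 (so the lex-smallest maximum matching has 7 edges)
process left vertices in ascending order; for each, take the smallest-labelled available neighbour that still permits 7 edges overall, or leave it unmatched if none does
lex-smallest matching: {3-2, 5-11, 7-10, 8-0, 9-23, 12-4, 22-1}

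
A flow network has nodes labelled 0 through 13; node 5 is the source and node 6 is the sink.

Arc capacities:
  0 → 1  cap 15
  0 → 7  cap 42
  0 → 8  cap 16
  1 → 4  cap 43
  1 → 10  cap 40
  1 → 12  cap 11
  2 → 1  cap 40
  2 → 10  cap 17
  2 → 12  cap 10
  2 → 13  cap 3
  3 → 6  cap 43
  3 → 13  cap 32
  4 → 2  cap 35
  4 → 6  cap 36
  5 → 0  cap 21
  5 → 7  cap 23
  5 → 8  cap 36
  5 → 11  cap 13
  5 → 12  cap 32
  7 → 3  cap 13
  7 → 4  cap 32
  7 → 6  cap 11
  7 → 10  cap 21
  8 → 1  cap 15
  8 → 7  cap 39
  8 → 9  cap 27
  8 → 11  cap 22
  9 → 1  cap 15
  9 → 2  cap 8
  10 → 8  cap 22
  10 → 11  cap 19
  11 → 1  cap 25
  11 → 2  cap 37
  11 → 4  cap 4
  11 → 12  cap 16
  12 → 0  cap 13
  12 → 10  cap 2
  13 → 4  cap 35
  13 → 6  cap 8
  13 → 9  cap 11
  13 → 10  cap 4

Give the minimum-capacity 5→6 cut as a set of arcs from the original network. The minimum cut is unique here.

Min-cut arcs: {(2,13), (4,6), (7,3), (7,6)} (total capacity 63)

augment #1: 5→7→6 push 11
augment #2: 5→7→3→6 push 12
augment #3: 5→11→4→6 push 4
augment #4: 5→0→1→4→6 push 15
augment #5: 5→0→7→3→6 push 1
augment #6: 5→0→7→4→6 push 5
augment #7: 5→8→1→4→6 push 12
augment #8: 5→11→2→13→6 push 3
max flow = 63; residual-reachable set from 5 gives S-side
cut edges (S→T): {(2,13), (4,6), (7,3), (7,6)} total cap 63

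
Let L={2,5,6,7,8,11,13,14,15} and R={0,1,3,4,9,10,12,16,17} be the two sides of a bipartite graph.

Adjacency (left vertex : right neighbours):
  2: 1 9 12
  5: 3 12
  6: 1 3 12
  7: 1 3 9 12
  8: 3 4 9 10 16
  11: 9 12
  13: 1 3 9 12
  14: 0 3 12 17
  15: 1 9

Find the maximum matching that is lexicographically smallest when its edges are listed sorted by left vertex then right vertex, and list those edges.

Lex-smallest maximum matching: {(2,1), (5,3), (6,12), (7,9), (8,4), (14,0)}

|M| = 6 (so the lex-smallest maximum matching has 6 edges)
process left vertices in ascending order; for each, take the smallest-labelled available neighbour that still permits 6 edges overall, or leave it unmatched if none does
lex-smallest matching: {2-1, 5-3, 6-12, 7-9, 8-4, 14-0}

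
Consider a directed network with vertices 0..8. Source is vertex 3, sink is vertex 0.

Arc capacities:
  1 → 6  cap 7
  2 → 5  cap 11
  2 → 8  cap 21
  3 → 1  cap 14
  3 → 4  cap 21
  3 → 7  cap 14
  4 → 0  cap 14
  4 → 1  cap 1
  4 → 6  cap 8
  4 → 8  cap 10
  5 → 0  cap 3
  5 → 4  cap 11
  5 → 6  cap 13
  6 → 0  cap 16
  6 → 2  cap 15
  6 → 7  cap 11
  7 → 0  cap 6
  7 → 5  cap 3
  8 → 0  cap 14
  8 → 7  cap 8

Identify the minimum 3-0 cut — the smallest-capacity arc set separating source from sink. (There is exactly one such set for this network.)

Min-cut arcs: {(1,6), (3,4), (7,0), (7,5)} (total capacity 37)

augment #1: 3→4→0 push 14
augment #2: 3→7→0 push 6
augment #3: 3→1→6→0 push 7
augment #4: 3→4→6→0 push 7
augment #5: 3→7→5→0 push 3
max flow = 37; residual-reachable set from 3 gives S-side
cut edges (S→T): {(1,6), (3,4), (7,0), (7,5)} total cap 37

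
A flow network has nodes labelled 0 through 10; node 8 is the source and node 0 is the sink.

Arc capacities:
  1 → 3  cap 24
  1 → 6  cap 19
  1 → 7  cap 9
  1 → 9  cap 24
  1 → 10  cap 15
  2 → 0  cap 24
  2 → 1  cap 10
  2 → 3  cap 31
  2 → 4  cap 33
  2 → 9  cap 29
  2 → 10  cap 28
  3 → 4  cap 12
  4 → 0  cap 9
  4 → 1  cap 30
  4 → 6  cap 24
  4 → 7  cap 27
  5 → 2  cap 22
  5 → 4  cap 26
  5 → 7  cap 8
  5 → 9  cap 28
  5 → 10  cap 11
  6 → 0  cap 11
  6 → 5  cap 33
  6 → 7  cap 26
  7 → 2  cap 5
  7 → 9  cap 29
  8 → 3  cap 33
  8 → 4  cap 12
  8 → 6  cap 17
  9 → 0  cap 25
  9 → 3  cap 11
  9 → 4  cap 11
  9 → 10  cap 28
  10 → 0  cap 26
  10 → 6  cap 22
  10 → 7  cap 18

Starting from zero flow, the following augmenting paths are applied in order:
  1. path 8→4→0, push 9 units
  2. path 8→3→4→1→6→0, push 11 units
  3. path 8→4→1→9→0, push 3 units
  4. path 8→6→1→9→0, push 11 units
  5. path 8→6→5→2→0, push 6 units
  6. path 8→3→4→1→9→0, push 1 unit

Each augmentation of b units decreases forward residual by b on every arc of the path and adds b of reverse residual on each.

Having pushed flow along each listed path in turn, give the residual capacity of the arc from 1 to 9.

Residual capacity of (1,9): 9

after path 1 (8→4→0, push 9): res(1,9)=24
after path 2 (8→3→4→1→6→0, push 11): res(1,9)=24
after path 3 (8→4→1→9→0, push 3): res(1,9)=21
after path 4 (8→6→1→9→0, push 11): res(1,9)=10
after path 5 (8→6→5→2→0, push 6): res(1,9)=10
after path 6 (8→3→4→1→9→0, push 1): res(1,9)=9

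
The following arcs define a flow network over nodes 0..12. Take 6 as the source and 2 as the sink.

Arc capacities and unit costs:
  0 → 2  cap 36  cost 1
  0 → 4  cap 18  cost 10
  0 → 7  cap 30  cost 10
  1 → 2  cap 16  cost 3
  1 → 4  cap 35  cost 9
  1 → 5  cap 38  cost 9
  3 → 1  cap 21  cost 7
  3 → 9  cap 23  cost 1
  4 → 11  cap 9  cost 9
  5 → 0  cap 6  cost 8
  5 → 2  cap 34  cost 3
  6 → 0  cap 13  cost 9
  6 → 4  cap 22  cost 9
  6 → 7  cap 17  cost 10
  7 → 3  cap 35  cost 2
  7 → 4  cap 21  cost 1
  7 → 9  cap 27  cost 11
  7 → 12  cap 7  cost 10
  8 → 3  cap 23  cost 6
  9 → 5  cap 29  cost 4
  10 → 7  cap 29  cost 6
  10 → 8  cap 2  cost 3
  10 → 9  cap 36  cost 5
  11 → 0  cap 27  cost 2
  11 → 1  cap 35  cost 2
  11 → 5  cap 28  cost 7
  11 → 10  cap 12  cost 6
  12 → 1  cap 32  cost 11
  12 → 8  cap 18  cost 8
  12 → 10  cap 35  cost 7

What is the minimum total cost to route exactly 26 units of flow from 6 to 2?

Minimum cost for 26 units: 390

shortest-cost path #1: 6→0→2 push 13 @ unit cost 10 (adds 130)
shortest-cost path #2: 6→7→3→9→5→2 push 13 @ unit cost 20 (adds 260)
total cost = 390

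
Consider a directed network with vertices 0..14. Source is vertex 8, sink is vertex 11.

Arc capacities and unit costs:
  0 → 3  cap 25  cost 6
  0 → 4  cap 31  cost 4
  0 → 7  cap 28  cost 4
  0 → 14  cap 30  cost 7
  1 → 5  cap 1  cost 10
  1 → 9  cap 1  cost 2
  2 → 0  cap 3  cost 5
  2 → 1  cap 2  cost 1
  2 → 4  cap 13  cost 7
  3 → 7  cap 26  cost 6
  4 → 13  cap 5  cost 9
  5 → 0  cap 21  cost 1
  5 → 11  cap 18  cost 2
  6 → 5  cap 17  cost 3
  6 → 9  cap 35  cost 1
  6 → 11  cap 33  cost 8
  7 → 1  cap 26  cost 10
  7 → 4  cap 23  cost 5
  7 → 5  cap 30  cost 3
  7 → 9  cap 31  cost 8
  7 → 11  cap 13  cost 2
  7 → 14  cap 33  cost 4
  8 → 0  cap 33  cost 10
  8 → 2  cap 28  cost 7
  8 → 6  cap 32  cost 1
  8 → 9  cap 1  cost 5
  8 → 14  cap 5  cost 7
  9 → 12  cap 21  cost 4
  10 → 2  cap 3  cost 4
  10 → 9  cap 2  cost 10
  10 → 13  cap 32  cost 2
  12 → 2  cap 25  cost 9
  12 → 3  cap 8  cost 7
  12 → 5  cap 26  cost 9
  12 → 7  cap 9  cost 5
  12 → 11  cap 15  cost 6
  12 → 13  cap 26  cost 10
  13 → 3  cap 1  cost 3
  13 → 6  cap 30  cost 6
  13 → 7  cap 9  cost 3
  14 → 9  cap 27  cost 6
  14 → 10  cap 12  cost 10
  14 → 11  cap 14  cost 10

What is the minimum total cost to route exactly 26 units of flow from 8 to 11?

Minimum cost for 26 units: 183

shortest-cost path #1: 8→6→5→11 push 17 @ unit cost 6 (adds 102)
shortest-cost path #2: 8→6→11 push 9 @ unit cost 9 (adds 81)
total cost = 183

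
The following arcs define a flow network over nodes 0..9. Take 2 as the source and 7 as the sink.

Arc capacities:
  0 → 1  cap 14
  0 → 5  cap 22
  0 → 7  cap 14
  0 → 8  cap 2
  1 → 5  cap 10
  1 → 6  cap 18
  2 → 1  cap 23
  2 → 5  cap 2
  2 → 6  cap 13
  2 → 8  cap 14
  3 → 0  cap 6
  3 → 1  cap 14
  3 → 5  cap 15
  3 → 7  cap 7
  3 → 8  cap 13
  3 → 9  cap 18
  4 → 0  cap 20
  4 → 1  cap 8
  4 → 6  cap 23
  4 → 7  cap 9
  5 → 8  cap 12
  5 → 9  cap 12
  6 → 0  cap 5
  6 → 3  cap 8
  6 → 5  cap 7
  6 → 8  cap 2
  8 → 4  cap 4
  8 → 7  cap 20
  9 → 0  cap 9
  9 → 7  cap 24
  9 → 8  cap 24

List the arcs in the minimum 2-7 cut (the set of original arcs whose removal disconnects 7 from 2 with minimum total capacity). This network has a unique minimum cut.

augment #1: 2→8→7 push 14
augment #2: 2→5→8→7 push 2
augment #3: 2→6→0→7 push 5
augment #4: 2→6→3→7 push 7
augment #5: 2→6→8→7 push 1
augment #6: 2→1→5→8→7 push 3
augment #7: 2→1→5→9→7 push 7
augment #8: 2→1→6→3→0→7 push 1
augment #9: 2→1→6→5→9→7 push 5
augment #10: 2→1→6→8→4→7 push 1
augment #11: 2→1→6→5→8→4→7 push 2
max flow = 48; residual-reachable set from 2 gives S-side
cut edges (S→T): {(1,5), (2,5), (2,8), (6,0), (6,3), (6,5), (6,8)} total cap 48

Min-cut arcs: {(1,5), (2,5), (2,8), (6,0), (6,3), (6,5), (6,8)} (total capacity 48)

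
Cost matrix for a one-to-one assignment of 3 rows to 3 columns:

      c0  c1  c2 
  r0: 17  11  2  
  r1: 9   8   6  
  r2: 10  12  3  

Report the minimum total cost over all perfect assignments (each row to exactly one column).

Minimum assignment cost: 20

optimal assignment: row0→col2 (cost 2), row1→col1 (cost 8), row2→col0 (cost 10)
total = 2 + 8 + 10 = 20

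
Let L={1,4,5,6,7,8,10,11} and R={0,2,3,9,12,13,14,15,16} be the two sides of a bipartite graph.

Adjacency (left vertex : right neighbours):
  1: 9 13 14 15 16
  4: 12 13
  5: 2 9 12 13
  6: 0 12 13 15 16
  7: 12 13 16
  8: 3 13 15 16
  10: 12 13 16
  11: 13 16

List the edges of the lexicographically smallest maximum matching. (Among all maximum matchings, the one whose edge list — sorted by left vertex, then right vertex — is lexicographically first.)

Lex-smallest maximum matching: {(1,9), (4,12), (5,2), (6,0), (7,13), (8,3), (10,16)}

|M| = 7 (so the lex-smallest maximum matching has 7 edges)
process left vertices in ascending order; for each, take the smallest-labelled available neighbour that still permits 7 edges overall, or leave it unmatched if none does
lex-smallest matching: {1-9, 4-12, 5-2, 6-0, 7-13, 8-3, 10-16}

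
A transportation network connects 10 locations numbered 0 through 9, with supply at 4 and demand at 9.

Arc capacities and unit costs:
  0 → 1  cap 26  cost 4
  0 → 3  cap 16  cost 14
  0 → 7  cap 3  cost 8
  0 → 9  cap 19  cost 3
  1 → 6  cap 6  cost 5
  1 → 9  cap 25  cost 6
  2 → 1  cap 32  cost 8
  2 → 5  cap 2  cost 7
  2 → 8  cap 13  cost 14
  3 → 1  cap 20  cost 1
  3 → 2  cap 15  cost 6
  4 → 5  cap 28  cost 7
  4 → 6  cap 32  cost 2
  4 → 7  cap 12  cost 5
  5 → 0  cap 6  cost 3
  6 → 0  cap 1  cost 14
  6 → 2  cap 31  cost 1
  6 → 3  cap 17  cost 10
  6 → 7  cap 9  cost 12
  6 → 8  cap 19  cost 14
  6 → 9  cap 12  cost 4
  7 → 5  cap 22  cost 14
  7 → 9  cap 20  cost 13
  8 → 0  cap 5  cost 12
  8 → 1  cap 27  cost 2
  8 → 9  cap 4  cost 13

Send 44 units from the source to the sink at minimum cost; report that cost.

Minimum cost for 44 units: 598

shortest-cost path #1: 4→6→9 push 12 @ unit cost 6 (adds 72)
shortest-cost path #2: 4→5→0→9 push 6 @ unit cost 13 (adds 78)
shortest-cost path #3: 4→6→2→1→9 push 20 @ unit cost 17 (adds 340)
shortest-cost path #4: 4→7→9 push 6 @ unit cost 18 (adds 108)
total cost = 598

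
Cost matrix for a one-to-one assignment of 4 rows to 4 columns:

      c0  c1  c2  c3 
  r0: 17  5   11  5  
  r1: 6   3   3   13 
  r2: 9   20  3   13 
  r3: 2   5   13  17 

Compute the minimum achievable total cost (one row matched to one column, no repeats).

Minimum assignment cost: 13

optimal assignment: row0→col3 (cost 5), row1→col1 (cost 3), row2→col2 (cost 3), row3→col0 (cost 2)
total = 5 + 3 + 3 + 2 = 13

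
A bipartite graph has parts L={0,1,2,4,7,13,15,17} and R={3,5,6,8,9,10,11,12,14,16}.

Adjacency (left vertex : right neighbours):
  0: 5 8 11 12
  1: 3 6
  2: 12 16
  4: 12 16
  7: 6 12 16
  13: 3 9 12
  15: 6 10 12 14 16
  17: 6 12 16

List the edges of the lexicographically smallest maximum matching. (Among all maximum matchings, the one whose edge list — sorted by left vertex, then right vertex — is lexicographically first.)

|M| = 7 (so the lex-smallest maximum matching has 7 edges)
process left vertices in ascending order; for each, take the smallest-labelled available neighbour that still permits 7 edges overall, or leave it unmatched if none does
lex-smallest matching: {0-5, 1-3, 2-12, 4-16, 7-6, 13-9, 15-10}

Lex-smallest maximum matching: {(0,5), (1,3), (2,12), (4,16), (7,6), (13,9), (15,10)}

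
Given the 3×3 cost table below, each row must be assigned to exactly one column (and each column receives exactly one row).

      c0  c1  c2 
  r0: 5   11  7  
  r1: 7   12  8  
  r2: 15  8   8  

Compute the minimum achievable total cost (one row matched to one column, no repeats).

Minimum assignment cost: 21

optimal assignment: row0→col0 (cost 5), row1→col2 (cost 8), row2→col1 (cost 8)
total = 5 + 8 + 8 = 21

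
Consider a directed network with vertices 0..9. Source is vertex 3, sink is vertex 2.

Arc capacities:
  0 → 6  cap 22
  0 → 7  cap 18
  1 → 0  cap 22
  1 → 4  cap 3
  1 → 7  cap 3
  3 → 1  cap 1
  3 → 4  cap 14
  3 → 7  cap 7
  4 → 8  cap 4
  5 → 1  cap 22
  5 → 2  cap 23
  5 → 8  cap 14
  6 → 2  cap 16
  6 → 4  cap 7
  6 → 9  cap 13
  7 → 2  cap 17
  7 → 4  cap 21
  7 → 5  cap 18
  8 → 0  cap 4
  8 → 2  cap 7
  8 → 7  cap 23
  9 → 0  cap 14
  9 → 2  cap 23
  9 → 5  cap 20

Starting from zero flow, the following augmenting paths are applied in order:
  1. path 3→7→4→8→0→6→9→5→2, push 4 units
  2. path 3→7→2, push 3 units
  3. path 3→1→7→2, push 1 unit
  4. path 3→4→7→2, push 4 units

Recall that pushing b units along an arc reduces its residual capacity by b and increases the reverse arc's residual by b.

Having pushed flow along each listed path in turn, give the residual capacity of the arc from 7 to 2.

Residual capacity of (7,2): 9

after path 1 (3→7→4→8→0→6→9→5→2, push 4): res(7,2)=17
after path 2 (3→7→2, push 3): res(7,2)=14
after path 3 (3→1→7→2, push 1): res(7,2)=13
after path 4 (3→4→7→2, push 4): res(7,2)=9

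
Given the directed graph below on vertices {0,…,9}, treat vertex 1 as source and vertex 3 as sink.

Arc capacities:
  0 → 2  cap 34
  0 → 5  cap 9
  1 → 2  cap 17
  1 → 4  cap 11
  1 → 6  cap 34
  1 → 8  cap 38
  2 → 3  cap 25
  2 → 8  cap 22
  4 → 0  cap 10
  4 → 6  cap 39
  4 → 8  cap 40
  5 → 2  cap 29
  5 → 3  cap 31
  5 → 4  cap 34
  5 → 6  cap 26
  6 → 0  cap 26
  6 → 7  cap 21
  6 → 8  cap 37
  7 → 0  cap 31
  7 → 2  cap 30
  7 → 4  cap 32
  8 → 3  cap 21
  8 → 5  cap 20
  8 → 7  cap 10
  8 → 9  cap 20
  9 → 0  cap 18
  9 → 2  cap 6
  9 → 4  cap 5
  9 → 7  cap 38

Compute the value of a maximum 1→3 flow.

Maximum flow value: 75

augment #1: 1→2→3 bottleneck 17, total now 17
augment #2: 1→8→3 bottleneck 21, total now 38
augment #3: 1→8→5→3 bottleneck 17, total now 55
augment #4: 1→4→0→2→3 bottleneck 8, total now 63
augment #5: 1→4→0→5→3 bottleneck 2, total now 65
augment #6: 1→4→8→5→3 bottleneck 1, total now 66
augment #7: 1→6→0→5→3 bottleneck 7, total now 73
augment #8: 1→6→8→5→3 bottleneck 2, total now 75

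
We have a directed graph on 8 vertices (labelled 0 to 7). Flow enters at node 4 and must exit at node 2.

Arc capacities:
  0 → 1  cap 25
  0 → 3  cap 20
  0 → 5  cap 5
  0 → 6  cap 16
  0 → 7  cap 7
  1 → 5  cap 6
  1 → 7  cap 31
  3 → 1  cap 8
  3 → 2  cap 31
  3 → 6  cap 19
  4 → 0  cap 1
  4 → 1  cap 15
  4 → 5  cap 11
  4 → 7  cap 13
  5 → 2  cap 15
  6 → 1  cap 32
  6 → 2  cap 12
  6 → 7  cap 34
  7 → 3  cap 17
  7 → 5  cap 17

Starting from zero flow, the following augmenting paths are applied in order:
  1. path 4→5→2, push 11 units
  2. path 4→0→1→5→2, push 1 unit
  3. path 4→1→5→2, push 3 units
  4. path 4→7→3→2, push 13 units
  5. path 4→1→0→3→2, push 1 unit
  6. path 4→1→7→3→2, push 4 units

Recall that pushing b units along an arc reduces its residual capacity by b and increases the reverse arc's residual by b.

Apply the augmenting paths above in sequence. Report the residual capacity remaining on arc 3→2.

after path 1 (4→5→2, push 11): res(3,2)=31
after path 2 (4→0→1→5→2, push 1): res(3,2)=31
after path 3 (4→1→5→2, push 3): res(3,2)=31
after path 4 (4→7→3→2, push 13): res(3,2)=18
after path 5 (4→1→0→3→2, push 1): res(3,2)=17
after path 6 (4→1→7→3→2, push 4): res(3,2)=13

Residual capacity of (3,2): 13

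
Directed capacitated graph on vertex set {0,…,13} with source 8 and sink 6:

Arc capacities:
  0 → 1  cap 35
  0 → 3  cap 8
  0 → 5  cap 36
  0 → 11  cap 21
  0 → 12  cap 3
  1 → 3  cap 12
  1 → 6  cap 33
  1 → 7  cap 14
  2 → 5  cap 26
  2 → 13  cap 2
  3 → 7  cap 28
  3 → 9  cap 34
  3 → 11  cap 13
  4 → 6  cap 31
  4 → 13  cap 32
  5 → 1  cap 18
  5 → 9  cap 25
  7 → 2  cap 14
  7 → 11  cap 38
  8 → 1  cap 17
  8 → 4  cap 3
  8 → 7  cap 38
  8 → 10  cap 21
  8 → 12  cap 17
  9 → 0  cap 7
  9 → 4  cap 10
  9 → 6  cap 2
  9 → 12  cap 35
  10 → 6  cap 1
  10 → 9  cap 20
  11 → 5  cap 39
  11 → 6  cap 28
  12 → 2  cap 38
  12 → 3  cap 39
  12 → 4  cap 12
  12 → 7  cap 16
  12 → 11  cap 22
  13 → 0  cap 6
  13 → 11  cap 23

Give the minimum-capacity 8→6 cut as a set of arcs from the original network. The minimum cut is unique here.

augment #1: 8→1→6 push 17
augment #2: 8→4→6 push 3
augment #3: 8→10→6 push 1
augment #4: 8→7→11→6 push 28
augment #5: 8→10→9→6 push 2
augment #6: 8→12→4→6 push 12
augment #7: 8→10→9→4→6 push 10
augment #8: 8→7→2→5→1→6 push 10
augment #9: 8→10→9→0→1→6 push 6
max flow = 89; residual-reachable set from 8 gives S-side
cut edges (S→T): {(1,6), (8,4), (9,4), (9,6), (10,6), (11,6), (12,4)} total cap 89

Min-cut arcs: {(1,6), (8,4), (9,4), (9,6), (10,6), (11,6), (12,4)} (total capacity 89)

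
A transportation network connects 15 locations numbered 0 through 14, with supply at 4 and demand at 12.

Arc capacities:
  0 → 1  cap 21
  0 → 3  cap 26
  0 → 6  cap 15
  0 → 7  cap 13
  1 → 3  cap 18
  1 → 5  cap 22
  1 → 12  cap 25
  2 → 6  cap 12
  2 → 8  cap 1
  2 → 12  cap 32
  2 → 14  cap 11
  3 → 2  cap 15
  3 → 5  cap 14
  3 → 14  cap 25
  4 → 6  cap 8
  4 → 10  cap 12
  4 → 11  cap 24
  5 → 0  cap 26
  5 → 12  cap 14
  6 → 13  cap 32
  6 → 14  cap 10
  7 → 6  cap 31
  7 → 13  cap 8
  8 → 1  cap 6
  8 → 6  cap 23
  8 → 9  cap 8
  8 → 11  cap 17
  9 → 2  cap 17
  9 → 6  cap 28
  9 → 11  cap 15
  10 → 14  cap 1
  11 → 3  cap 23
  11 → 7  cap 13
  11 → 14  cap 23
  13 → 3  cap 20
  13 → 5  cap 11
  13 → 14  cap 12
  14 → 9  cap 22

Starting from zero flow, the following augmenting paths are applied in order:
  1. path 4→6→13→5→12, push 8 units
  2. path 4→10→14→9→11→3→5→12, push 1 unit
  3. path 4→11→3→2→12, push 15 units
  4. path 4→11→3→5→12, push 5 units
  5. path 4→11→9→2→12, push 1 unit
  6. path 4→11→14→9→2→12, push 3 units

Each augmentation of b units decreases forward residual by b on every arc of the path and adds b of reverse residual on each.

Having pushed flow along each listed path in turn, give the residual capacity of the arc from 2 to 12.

after path 1 (4→6→13→5→12, push 8): res(2,12)=32
after path 2 (4→10→14→9→11→3→5→12, push 1): res(2,12)=32
after path 3 (4→11→3→2→12, push 15): res(2,12)=17
after path 4 (4→11→3→5→12, push 5): res(2,12)=17
after path 5 (4→11→9→2→12, push 1): res(2,12)=16
after path 6 (4→11→14→9→2→12, push 3): res(2,12)=13

Residual capacity of (2,12): 13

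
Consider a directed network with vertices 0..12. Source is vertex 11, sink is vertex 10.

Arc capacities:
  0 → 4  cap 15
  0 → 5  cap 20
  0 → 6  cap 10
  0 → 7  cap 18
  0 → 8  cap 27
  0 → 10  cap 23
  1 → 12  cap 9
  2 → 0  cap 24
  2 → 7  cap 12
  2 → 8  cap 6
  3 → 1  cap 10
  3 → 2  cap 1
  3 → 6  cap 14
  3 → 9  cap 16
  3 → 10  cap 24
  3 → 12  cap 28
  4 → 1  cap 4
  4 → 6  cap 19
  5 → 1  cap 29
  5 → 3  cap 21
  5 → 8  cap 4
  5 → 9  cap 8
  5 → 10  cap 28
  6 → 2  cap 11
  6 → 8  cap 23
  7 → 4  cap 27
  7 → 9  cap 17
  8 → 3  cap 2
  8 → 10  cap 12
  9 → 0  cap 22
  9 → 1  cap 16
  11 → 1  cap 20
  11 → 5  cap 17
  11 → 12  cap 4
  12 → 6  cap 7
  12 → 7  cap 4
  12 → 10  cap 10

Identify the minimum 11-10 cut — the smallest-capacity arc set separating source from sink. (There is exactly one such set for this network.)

Min-cut arcs: {(1,12), (11,5), (11,12)} (total capacity 30)

augment #1: 11→5→10 push 17
augment #2: 11→12→10 push 4
augment #3: 11→1→12→10 push 6
augment #4: 11→1→12→6→8→10 push 3
max flow = 30; residual-reachable set from 11 gives S-side
cut edges (S→T): {(1,12), (11,5), (11,12)} total cap 30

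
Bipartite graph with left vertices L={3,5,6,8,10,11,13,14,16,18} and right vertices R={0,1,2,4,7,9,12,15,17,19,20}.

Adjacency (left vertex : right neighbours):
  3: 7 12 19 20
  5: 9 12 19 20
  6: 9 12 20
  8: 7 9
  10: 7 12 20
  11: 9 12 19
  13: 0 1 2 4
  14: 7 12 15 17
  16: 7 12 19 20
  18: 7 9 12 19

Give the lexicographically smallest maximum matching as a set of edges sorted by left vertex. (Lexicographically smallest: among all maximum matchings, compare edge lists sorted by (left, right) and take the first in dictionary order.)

|M| = 7 (so the lex-smallest maximum matching has 7 edges)
process left vertices in ascending order; for each, take the smallest-labelled available neighbour that still permits 7 edges overall, or leave it unmatched if none does
lex-smallest matching: {3-7, 5-9, 6-12, 10-20, 11-19, 13-0, 14-15}

Lex-smallest maximum matching: {(3,7), (5,9), (6,12), (10,20), (11,19), (13,0), (14,15)}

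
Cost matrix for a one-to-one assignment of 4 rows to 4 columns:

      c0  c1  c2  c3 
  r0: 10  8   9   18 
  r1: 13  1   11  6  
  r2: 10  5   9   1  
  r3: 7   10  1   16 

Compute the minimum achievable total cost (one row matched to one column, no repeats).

optimal assignment: row0→col0 (cost 10), row1→col1 (cost 1), row2→col3 (cost 1), row3→col2 (cost 1)
total = 10 + 1 + 1 + 1 = 13

Minimum assignment cost: 13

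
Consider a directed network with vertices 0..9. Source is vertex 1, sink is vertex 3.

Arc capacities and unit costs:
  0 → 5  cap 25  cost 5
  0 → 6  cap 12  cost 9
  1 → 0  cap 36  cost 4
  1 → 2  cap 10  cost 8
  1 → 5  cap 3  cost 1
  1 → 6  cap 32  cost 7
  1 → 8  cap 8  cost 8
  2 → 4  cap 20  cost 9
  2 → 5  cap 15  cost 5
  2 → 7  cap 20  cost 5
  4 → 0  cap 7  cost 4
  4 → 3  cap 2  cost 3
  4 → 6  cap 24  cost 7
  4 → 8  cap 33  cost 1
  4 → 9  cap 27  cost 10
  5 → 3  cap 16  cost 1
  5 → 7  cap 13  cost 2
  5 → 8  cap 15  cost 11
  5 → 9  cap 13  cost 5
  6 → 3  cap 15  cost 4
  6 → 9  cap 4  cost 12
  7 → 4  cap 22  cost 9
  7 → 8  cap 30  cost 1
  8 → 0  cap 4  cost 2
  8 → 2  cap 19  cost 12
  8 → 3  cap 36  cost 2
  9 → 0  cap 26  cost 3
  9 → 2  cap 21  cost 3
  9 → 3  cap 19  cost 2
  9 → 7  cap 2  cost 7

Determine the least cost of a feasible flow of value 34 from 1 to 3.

Minimum cost for 34 units: 326

shortest-cost path #1: 1→5→3 push 3 @ unit cost 2 (adds 6)
shortest-cost path #2: 1→8→3 push 8 @ unit cost 10 (adds 80)
shortest-cost path #3: 1→0→5→3 push 13 @ unit cost 10 (adds 130)
shortest-cost path #4: 1→6→3 push 10 @ unit cost 11 (adds 110)
total cost = 326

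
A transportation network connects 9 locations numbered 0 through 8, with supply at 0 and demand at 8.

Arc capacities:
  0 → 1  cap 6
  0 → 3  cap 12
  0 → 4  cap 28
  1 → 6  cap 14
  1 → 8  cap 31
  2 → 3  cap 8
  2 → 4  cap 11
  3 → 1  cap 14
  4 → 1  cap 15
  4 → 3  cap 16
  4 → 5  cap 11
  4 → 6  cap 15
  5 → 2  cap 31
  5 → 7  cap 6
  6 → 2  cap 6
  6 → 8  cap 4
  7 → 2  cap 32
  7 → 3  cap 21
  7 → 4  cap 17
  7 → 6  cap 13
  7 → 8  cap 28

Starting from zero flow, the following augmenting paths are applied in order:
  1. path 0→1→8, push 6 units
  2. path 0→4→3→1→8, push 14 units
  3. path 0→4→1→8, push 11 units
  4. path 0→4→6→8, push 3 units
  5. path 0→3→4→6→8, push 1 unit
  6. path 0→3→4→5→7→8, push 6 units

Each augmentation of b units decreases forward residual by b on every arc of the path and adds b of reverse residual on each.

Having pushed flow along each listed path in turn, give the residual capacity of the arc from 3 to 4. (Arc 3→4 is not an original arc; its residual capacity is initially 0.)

after path 1 (0→1→8, push 6): res(3,4)=0
after path 2 (0→4→3→1→8, push 14): res(3,4)=14
after path 3 (0→4→1→8, push 11): res(3,4)=14
after path 4 (0→4→6→8, push 3): res(3,4)=14
after path 5 (0→3→4→6→8, push 1): res(3,4)=13
after path 6 (0→3→4→5→7→8, push 6): res(3,4)=7

Residual capacity of (3,4): 7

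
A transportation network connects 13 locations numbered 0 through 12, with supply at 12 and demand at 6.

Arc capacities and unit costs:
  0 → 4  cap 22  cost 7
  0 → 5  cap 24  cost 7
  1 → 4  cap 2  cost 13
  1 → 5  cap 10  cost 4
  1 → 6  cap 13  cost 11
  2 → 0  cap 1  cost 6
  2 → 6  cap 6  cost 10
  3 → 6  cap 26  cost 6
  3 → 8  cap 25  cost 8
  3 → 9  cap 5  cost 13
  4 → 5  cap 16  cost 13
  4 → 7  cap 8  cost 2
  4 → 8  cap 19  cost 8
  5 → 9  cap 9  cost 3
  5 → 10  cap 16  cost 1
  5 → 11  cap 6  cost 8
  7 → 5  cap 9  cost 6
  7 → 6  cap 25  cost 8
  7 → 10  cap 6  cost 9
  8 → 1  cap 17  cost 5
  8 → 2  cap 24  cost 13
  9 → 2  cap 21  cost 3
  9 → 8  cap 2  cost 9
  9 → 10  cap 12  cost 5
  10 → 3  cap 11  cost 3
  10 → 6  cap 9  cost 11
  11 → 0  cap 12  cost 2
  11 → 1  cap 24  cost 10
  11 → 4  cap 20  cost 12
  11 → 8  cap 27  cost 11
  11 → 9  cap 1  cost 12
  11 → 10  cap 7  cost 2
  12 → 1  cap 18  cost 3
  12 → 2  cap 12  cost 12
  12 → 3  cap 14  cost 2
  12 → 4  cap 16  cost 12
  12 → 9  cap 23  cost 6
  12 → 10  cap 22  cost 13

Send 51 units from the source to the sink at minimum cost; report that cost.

shortest-cost path #1: 12→3→6 push 14 @ unit cost 8 (adds 112)
shortest-cost path #2: 12→1→6 push 13 @ unit cost 14 (adds 182)
shortest-cost path #3: 12→1→5→10→3→6 push 5 @ unit cost 17 (adds 85)
shortest-cost path #4: 12→9→2→6 push 6 @ unit cost 19 (adds 114)
shortest-cost path #5: 12→9→10→3→6 push 6 @ unit cost 20 (adds 120)
shortest-cost path #6: 12→4→7→6 push 7 @ unit cost 22 (adds 154)
total cost = 767

Minimum cost for 51 units: 767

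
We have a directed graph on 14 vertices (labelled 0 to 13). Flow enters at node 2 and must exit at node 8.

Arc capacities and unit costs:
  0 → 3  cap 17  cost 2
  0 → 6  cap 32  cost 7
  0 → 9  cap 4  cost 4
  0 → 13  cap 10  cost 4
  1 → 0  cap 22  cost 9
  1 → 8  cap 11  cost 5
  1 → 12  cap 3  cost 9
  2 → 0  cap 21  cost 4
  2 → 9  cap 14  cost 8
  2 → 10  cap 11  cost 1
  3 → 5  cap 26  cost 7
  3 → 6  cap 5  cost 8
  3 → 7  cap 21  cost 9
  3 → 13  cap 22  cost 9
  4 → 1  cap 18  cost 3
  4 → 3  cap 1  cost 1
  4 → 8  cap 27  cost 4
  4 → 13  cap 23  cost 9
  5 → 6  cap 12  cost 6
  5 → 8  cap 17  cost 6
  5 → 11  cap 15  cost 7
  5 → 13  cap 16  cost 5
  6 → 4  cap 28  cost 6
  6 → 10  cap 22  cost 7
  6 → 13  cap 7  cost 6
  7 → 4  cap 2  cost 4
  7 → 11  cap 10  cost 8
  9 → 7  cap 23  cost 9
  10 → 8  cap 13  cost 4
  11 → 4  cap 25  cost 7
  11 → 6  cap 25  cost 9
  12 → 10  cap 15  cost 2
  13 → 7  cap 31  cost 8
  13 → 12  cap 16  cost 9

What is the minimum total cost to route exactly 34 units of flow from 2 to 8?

Minimum cost for 34 units: 512

shortest-cost path #1: 2→10→8 push 11 @ unit cost 5 (adds 55)
shortest-cost path #2: 2→0→3→5→8 push 17 @ unit cost 19 (adds 323)
shortest-cost path #3: 2→0→6→4→8 push 4 @ unit cost 21 (adds 84)
shortest-cost path #4: 2→9→7→4→8 push 2 @ unit cost 25 (adds 50)
total cost = 512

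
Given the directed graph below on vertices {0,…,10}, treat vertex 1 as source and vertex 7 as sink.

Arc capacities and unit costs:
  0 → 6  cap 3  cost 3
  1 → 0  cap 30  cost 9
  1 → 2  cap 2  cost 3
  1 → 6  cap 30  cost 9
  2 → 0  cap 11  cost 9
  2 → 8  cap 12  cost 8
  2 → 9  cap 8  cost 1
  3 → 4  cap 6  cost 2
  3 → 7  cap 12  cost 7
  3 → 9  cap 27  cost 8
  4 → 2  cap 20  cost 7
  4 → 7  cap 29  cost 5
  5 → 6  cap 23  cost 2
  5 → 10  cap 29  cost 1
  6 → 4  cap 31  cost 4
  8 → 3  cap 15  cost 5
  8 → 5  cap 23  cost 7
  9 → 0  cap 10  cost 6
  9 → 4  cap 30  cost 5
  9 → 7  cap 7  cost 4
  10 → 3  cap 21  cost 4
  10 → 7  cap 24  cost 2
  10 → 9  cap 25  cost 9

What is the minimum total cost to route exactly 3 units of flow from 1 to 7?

shortest-cost path #1: 1→2→9→7 push 2 @ unit cost 8 (adds 16)
shortest-cost path #2: 1→6→4→7 push 1 @ unit cost 18 (adds 18)
total cost = 34

Minimum cost for 3 units: 34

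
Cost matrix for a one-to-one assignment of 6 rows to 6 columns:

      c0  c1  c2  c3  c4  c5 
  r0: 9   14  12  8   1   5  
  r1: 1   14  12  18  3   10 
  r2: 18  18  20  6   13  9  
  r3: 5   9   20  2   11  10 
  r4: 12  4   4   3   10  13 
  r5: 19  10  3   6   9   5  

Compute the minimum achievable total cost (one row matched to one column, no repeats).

Minimum assignment cost: 20

optimal assignment: row0→col4 (cost 1), row1→col0 (cost 1), row2→col5 (cost 9), row3→col3 (cost 2), row4→col1 (cost 4), row5→col2 (cost 3)
total = 1 + 1 + 9 + 2 + 4 + 3 = 20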